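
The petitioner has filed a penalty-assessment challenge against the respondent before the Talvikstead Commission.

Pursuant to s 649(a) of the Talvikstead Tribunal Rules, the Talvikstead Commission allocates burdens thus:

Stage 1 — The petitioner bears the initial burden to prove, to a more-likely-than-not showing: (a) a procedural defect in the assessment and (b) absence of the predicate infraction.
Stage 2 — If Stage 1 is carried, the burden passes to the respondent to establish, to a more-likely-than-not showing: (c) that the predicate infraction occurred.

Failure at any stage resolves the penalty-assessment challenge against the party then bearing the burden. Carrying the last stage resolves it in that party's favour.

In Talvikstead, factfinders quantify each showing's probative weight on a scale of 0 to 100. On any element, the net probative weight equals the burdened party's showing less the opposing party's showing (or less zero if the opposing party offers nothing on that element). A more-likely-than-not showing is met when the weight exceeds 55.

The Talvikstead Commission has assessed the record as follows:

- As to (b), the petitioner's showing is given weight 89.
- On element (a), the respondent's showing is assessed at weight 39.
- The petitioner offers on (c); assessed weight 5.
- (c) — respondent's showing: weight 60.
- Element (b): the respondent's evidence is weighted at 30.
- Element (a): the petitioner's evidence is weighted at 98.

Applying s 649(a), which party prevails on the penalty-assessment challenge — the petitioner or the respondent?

petitioner

Stage 1 (petitioner, a more-likely-than-not showing, weight exceeds 55): (a) net 98−39=59 > 55 — meets; (b) net 89−30=59 > 55 — meets.
  The petitioner carries Stage 1; the respondent now bears the burden.
Stage 2 (respondent, a more-likely-than-not showing, weight exceeds 55): (c) net 60−5=55 ≤ 55 — fails.
  Not every element is met, so the respondent fails to carry Stage 2.
The analysis ends at Stage 2; the petitioner prevails.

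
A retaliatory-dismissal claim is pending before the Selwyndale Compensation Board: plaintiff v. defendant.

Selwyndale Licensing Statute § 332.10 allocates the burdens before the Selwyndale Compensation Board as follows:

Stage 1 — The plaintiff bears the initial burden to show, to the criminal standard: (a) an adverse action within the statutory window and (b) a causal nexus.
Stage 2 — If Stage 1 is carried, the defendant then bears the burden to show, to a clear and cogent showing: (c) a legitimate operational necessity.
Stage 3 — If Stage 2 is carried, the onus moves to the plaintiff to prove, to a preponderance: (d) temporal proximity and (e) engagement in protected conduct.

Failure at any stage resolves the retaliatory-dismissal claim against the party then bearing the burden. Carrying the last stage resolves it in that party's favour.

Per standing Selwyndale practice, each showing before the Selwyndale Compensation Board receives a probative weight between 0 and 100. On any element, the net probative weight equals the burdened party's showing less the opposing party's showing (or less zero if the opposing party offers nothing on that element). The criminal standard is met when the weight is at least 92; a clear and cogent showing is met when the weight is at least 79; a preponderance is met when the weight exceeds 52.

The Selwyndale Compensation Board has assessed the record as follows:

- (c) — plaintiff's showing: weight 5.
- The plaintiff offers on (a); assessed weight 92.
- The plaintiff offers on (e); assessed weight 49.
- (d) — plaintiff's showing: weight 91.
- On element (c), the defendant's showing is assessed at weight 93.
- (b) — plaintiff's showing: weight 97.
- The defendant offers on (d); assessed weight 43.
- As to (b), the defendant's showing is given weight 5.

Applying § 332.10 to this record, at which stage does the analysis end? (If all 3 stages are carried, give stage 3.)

Stage 1 (plaintiff, the criminal standard, weight is at least 92): (a) 92 ≥ 92 — meets; (b) net 97−5=92 ≥ 92 — meets.
  All elements met. The burden passes to the defendant.
Stage 2 (defendant, a clear and cogent showing, weight is at least 79): (c) net 93−5=88 ≥ 79 — meets.
  Stage 2 is satisfied; the onus moves to the plaintiff.
Stage 3 (plaintiff, a preponderance, weight exceeds 52): (d) net 91−43=48 ≤ 52 — fails; (e) 49 ≤ 52 — fails.
  Stage 3 not carried; the plaintiff fails its burden.
So the defendant prevails.

stage 3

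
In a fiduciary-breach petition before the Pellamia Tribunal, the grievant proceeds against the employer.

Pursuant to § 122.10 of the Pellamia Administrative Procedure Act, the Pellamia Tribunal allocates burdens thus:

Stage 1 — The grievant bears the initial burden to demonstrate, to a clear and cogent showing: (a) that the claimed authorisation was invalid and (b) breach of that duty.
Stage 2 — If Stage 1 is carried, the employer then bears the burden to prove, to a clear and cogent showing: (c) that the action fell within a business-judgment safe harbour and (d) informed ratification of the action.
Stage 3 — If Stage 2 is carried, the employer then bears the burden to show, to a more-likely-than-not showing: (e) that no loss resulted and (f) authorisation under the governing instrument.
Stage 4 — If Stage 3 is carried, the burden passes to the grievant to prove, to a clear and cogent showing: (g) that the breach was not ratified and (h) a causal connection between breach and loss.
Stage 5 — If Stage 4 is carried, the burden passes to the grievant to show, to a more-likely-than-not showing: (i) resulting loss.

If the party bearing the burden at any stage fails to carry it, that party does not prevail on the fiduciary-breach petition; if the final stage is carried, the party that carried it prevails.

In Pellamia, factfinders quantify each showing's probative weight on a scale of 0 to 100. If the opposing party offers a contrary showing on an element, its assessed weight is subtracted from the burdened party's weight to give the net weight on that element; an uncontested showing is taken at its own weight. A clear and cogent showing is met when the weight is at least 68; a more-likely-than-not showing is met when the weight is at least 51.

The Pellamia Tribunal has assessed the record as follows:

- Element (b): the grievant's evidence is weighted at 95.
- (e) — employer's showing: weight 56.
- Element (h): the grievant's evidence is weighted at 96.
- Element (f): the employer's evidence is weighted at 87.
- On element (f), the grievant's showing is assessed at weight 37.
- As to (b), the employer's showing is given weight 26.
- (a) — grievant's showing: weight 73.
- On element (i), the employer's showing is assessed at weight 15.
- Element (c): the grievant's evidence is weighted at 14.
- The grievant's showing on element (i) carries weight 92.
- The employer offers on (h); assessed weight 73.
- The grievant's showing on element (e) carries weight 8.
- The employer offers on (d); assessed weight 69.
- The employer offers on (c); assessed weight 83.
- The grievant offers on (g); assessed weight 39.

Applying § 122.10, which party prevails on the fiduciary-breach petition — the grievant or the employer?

grievant

Stage 1 — burden on grievant; standard: a clear and cogent showing (weight is at least 68).
    (a): 73 ≥ 68 [met]
    (b): 95 − 26 = 69 ≥ 68 [met]
  Stage 1 is satisfied; the onus moves to the employer.
Stage 2 — burden on employer; standard: a clear and cogent showing (weight is at least 68).
    (c): 83 − 14 = 69 ≥ 68 [met]
    (d): 69 ≥ 68 [met]
  Stage 2 carried; the burden remains with the employer.
Stage 3 — burden on employer; standard: a more-likely-than-not showing (weight is at least 51).
    (e): 56 − 8 = 48 < 51 [not met]
    (f): 87 − 37 = 50 < 51 [not met]
  Stage 3 not carried; the employer fails its burden.
So the grievant prevails.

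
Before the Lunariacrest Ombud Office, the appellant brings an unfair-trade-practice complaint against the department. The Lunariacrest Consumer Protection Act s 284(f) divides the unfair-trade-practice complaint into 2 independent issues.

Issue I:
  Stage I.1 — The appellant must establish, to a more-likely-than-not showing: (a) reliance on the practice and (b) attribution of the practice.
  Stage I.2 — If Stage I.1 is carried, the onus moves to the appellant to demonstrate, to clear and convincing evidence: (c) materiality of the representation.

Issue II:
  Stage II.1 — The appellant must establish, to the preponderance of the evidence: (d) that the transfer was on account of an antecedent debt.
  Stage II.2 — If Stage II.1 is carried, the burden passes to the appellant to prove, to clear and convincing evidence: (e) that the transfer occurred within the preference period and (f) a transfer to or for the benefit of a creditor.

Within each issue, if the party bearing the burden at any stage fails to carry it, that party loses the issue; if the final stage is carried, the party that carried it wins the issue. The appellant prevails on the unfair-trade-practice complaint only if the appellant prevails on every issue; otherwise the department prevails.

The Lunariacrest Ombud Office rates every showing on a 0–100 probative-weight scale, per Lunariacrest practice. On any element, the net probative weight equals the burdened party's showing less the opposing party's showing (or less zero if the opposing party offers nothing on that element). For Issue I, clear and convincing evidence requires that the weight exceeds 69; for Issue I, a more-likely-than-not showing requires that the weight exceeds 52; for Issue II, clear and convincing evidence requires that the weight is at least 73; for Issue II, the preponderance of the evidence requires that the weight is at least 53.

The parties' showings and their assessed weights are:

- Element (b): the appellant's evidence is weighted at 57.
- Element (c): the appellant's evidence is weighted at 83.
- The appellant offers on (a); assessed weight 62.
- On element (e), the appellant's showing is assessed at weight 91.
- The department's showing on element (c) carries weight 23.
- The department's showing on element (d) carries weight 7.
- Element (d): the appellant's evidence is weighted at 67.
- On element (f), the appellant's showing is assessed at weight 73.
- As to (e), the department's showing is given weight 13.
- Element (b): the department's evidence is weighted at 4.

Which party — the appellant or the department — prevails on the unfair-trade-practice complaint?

department

— Issue I —
At Stage I.1 the appellant must meet a more-likely-than-not showing (weight exceeds 52): on (a) the weight is 62, which does exceed 52, so (a) meets the standard; on (b) the weight is 57 less the opposing 4 gives net 53, which does exceed 52, so (b) meets the standard.
  Stage I.1 carried; the burden remains with the appellant.
At Stage I.2 the appellant must meet clear and convincing evidence (weight exceeds 69): on (c) the weight is 83 less the opposing 23 gives net 60, which does not exceed 69, so (c) does not meet the standard.
  The appellant does not carry Stage I.2.
The department prevails on this issue.
— Issue II —
At Stage II.1 the appellant must meet the preponderance of the evidence (weight is at least 53): on (d) the weight is 67 less the opposing 7 gives net 60, which does reach 53, so (d) meets the standard.
  All elements met. The appellant retains the burden for Stage II.2.
At Stage II.2 the appellant must meet clear and convincing evidence (weight is at least 73): on (e) the weight is 91 less the opposing 13 gives net 78, which does reach 73, so (e) meets the standard; on (f) the weight is 73, ≥ 73, so (f) meets the standard.
  The appellant carries the last stage.
Every stage carried; the appellant prevails on this issue.
Per-issue: Issue I → department; Issue II → appellant. The appellant must prevail on every issue; overall, the department prevails.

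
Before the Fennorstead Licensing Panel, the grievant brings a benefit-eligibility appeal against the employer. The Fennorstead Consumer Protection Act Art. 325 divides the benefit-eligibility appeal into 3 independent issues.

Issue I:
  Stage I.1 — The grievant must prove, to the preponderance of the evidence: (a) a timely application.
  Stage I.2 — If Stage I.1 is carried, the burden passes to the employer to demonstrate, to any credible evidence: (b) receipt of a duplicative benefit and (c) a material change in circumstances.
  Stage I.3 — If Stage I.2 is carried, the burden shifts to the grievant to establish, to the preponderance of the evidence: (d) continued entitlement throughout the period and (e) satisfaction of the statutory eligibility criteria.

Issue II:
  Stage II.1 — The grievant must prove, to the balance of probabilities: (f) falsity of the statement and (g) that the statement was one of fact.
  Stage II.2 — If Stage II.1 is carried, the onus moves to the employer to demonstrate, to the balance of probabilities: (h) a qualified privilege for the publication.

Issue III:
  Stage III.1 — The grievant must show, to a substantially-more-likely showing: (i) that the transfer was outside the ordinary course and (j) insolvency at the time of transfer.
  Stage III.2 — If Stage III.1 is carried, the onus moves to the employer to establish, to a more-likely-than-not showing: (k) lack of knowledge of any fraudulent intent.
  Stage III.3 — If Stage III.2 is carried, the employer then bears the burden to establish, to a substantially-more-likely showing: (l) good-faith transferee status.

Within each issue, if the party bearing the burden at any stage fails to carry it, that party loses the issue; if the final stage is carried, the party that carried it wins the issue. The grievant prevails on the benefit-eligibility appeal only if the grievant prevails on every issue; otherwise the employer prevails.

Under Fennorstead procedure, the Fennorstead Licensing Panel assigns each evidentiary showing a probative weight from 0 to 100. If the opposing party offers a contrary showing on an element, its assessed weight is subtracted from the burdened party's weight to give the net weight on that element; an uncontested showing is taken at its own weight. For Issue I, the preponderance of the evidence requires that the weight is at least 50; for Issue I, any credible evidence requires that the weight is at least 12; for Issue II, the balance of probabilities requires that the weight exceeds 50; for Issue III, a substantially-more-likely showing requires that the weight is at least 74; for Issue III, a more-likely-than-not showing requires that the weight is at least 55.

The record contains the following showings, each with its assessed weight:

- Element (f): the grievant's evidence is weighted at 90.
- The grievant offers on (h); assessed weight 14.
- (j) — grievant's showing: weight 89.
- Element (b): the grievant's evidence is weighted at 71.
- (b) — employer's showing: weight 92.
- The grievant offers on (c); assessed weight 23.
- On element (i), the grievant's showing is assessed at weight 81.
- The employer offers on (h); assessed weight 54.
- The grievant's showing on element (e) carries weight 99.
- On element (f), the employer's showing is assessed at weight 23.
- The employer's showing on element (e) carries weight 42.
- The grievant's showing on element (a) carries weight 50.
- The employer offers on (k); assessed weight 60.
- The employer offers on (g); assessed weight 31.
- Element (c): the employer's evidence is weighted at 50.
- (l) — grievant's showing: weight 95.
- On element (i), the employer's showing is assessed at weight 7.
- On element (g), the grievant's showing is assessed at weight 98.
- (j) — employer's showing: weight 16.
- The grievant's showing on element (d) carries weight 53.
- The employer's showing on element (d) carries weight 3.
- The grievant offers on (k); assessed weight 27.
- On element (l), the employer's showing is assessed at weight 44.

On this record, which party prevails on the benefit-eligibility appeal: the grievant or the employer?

employer

— Issue I —
Stage I.1 (grievant, the preponderance of the evidence, weight is at least 50): (a) 50 ≥ 50 — meets.
  Stage I.1 is satisfied; the onus moves to the employer.
Stage I.2 (employer, any credible evidence, weight is at least 12): (b) net 92−71=21 ≥ 12 — meets; (c) net 50−23=27 ≥ 12 — meets.
  Stage I.2 carried; the burden shifts to the grievant.
Stage I.3 (grievant, the preponderance of the evidence, weight is at least 50): (d) net 53−3=50 ≥ 50 — meets; (e) net 99−42=57 ≥ 50 — meets.
  Stage I.3 carried; the final stage is satisfied.
All stages carried — the grievant prevails on this issue.
— Issue II —
Stage II.1 — burden on grievant; standard: the balance of probabilities (weight exceeds 50).
    (f): 90 − 23 = 67 > 50 [met]
    (g): 98 − 31 = 67 > 50 [met]
  Stage II.1 carried; the burden shifts to the employer.
Stage II.2 — burden on employer; standard: the balance of probabilities (weight exceeds 50).
    (h): 54 − 14 = 40 ≤ 50 [not met]
  Stage II.2 not carried; the employer fails its burden.
The analysis ends at Stage II.2; the grievant prevails on this issue.
— Issue III —
At Stage III.1 the grievant must meet a substantially-more-likely showing (weight is at least 74): on (i) the weight is 81 less the opposing 7 gives net 74, ≥ 74, so (i) meets the standard; on (j) the weight is 89 less the opposing 16 gives net 73, which does not reach 74, so (j) does not meet the standard.
  Not every element is met, so the grievant fails to carry Stage III.1.
The analysis ends at Stage III.1; the employer prevails on this issue.
Per-issue: Issue I → grievant; Issue II → grievant; Issue III → employer. The grievant must prevail on every issue; overall, the employer prevails.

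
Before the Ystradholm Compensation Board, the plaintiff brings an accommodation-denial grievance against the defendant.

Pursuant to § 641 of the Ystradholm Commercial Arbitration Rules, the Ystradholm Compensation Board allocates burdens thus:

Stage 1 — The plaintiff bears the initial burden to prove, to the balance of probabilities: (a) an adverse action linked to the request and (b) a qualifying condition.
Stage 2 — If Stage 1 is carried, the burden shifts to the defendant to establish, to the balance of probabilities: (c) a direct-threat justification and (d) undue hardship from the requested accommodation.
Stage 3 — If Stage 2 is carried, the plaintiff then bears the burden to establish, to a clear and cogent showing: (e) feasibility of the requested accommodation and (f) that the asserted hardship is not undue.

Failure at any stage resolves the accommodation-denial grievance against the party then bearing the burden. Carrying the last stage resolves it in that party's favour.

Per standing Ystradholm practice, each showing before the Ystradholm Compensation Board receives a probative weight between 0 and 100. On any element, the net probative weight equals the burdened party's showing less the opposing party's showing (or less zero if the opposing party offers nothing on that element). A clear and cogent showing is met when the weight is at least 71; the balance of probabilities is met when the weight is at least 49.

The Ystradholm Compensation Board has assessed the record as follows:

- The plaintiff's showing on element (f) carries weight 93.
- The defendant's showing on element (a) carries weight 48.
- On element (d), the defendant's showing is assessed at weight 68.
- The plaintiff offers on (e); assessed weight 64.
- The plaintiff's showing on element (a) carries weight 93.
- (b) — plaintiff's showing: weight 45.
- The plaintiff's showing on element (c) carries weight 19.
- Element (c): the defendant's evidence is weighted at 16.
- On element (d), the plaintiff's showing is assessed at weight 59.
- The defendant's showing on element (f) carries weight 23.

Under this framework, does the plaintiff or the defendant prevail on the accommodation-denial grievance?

defendant

Stage 1 — burden on plaintiff; standard: the balance of probabilities (weight is at least 49).
    (a): 93 − 48 = 45 < 49 [not met]
    (b): 45 < 49 [not met]
  Stage 1 not carried; the plaintiff fails its burden.
The analysis ends at Stage 1; the defendant prevails.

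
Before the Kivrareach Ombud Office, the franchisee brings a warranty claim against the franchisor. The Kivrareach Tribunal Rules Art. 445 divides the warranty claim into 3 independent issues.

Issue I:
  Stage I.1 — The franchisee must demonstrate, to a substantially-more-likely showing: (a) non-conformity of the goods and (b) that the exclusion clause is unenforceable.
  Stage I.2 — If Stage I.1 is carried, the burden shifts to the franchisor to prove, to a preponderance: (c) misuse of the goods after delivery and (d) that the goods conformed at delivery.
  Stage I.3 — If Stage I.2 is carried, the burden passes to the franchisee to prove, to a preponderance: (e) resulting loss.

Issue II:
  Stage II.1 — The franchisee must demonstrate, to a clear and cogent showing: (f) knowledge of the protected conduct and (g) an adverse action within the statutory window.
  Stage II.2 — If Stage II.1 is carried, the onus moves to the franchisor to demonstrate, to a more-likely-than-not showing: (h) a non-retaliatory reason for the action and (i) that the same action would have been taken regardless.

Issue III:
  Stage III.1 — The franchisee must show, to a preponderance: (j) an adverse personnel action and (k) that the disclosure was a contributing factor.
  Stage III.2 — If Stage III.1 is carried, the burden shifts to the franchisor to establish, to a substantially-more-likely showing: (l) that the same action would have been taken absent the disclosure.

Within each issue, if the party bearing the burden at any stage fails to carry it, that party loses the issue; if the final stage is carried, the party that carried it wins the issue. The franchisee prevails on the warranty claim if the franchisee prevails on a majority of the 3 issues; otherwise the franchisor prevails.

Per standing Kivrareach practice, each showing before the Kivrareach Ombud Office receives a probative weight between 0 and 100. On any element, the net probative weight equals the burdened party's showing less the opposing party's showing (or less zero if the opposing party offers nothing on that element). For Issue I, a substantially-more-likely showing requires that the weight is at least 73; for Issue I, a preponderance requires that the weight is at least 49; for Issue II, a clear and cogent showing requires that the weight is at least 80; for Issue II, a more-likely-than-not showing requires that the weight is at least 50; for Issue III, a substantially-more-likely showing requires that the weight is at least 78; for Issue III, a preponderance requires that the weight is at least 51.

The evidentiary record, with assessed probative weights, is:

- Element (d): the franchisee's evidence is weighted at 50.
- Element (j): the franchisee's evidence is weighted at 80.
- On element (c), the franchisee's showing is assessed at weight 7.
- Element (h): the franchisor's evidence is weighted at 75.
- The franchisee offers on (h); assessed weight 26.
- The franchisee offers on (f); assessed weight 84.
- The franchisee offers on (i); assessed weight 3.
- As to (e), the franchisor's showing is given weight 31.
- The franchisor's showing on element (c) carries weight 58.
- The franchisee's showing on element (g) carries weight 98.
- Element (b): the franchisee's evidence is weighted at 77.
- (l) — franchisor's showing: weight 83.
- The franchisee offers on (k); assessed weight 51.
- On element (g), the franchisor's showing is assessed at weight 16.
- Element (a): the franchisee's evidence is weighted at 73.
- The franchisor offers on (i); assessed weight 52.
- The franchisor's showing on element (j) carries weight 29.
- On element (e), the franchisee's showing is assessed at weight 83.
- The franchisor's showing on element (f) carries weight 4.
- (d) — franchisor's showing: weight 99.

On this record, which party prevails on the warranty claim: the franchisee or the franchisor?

— Issue I —
Stage I.1 — burden on franchisee; standard: a substantially-more-likely showing (weight is at least 73).
    (a): 73 ≥ 73 [met]
    (b): 77 ≥ 73 [met]
  Stage I.1 carried; the burden shifts to the franchisor.
Stage I.2 — burden on franchisor; standard: a preponderance (weight is at least 49).
    (c): 58 − 7 = 51 ≥ 49 [met]
    (d): 99 − 50 = 49 ≥ 49 [met]
  Stage I.2 is satisfied; the onus moves to the franchisee.
Stage I.3 — burden on franchisee; standard: a preponderance (weight is at least 49).
    (e): 83 − 31 = 52 ≥ 49 [met]
  The franchisee carries the last stage.
Every stage carried; the franchisee prevails on this issue.
— Issue II —
At Stage II.1 the franchisee must meet a clear and cogent showing (weight is at least 80): on (f) the weight is 84 less the opposing 4 gives net 80, ≥ 80, so (f) meets the standard; on (g) the weight is 98 less the opposing 16 gives net 82, which does reach 80, so (g) meets the standard.
  Stage II.1 is satisfied; the onus moves to the franchisor.
At Stage II.2 the franchisor must meet a more-likely-than-not showing (weight is at least 50): on (h) the weight is 75 less the opposing 26 gives net 49, which does not reach 50, so (h) does not meet the standard; on (i) the weight is 52 less the opposing 3 gives net 49, < 50, so (i) does not meet the standard.
  Stage II.2 not carried; the franchisor fails its burden.
The analysis ends at Stage II.2; the franchisee prevails on this issue.
— Issue III —
At Stage III.1 the franchisee must meet a preponderance (weight is at least 51): on (j) the weight is 80 less the opposing 29 gives net 51, which does reach 51, so (j) meets the standard; on (k) the weight is 51, which does reach 51, so (k) meets the standard.
  The franchisee carries Stage III.1; the franchisor now bears the burden.
At Stage III.2 the franchisor must meet a substantially-more-likely showing (weight is at least 78): on (l) the weight is 83, which does reach 78, so (l) meets the standard.
  The franchisor carries the last stage.
With every stage satisfied, the franchisor prevails on this issue.
Per-issue: Issue I → franchisee; Issue II → franchisee; Issue III → franchisor. The franchisee must prevail on a majority of issues; overall, the franchisee prevails.

franchisee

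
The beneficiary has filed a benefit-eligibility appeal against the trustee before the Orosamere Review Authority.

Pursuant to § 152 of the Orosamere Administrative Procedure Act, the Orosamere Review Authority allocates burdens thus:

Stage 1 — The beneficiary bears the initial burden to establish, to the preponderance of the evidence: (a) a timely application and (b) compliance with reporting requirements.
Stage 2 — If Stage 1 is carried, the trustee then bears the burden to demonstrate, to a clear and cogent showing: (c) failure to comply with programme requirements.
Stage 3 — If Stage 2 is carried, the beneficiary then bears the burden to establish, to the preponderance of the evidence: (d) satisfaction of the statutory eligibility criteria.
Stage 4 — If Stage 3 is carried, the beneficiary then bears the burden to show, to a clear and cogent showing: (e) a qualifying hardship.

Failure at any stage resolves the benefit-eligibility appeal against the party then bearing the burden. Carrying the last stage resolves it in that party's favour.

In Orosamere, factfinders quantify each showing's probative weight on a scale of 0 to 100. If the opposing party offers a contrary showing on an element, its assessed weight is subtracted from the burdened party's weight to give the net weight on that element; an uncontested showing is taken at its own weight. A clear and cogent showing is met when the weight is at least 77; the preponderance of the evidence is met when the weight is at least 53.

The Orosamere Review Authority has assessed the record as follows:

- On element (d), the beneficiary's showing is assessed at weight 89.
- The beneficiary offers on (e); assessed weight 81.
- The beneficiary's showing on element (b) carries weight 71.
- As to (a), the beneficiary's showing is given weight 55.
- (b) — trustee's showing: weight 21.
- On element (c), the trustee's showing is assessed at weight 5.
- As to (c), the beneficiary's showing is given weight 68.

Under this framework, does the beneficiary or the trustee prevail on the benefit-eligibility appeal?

trustee

Stage 1 — burden on beneficiary; standard: the preponderance of the evidence (weight is at least 53).
    (a): 55 ≥ 53 [met]
    (b): 71 − 21 = 50 < 53 [not met]
  The beneficiary does not carry Stage 1.
The trustee prevails.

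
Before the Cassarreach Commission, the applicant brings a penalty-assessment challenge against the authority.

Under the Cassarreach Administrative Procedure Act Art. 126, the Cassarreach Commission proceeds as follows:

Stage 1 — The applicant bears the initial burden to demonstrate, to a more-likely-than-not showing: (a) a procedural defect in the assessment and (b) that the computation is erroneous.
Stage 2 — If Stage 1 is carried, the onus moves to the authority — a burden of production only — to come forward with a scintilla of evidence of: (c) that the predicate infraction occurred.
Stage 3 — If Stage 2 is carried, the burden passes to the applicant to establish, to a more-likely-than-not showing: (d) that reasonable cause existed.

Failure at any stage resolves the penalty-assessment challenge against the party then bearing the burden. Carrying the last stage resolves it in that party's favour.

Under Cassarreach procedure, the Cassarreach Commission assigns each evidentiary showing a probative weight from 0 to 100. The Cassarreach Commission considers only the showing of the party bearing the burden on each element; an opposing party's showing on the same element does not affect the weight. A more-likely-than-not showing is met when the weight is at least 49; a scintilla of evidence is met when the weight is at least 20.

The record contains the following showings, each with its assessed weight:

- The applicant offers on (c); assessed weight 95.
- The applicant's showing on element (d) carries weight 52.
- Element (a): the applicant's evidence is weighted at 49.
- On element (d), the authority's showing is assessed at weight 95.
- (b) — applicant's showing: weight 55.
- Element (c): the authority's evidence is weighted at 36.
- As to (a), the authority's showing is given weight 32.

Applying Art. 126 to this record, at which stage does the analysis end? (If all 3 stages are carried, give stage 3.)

Stage 1 — burden on applicant; standard: a more-likely-than-not showing (weight is at least 49).
    (a): 49 (authority's 32 disregarded) ≥ 49 [met]
    (b): 55 ≥ 49 [met]
  All elements met. The burden passes to the authority.
Stage 2 — burden on authority; standard: a scintilla of evidence (weight is at least 20).
    (c): 36 (applicant's 95 disregarded) ≥ 20 [met]
  All elements met. The burden passes to the applicant.
Stage 3 — burden on applicant; standard: a more-likely-than-not showing (weight is at least 49).
    (d): 52 (authority's 95 disregarded) ≥ 49 [met]
  All elements met at the final stage.
Every stage carried; the applicant prevails.

stage 3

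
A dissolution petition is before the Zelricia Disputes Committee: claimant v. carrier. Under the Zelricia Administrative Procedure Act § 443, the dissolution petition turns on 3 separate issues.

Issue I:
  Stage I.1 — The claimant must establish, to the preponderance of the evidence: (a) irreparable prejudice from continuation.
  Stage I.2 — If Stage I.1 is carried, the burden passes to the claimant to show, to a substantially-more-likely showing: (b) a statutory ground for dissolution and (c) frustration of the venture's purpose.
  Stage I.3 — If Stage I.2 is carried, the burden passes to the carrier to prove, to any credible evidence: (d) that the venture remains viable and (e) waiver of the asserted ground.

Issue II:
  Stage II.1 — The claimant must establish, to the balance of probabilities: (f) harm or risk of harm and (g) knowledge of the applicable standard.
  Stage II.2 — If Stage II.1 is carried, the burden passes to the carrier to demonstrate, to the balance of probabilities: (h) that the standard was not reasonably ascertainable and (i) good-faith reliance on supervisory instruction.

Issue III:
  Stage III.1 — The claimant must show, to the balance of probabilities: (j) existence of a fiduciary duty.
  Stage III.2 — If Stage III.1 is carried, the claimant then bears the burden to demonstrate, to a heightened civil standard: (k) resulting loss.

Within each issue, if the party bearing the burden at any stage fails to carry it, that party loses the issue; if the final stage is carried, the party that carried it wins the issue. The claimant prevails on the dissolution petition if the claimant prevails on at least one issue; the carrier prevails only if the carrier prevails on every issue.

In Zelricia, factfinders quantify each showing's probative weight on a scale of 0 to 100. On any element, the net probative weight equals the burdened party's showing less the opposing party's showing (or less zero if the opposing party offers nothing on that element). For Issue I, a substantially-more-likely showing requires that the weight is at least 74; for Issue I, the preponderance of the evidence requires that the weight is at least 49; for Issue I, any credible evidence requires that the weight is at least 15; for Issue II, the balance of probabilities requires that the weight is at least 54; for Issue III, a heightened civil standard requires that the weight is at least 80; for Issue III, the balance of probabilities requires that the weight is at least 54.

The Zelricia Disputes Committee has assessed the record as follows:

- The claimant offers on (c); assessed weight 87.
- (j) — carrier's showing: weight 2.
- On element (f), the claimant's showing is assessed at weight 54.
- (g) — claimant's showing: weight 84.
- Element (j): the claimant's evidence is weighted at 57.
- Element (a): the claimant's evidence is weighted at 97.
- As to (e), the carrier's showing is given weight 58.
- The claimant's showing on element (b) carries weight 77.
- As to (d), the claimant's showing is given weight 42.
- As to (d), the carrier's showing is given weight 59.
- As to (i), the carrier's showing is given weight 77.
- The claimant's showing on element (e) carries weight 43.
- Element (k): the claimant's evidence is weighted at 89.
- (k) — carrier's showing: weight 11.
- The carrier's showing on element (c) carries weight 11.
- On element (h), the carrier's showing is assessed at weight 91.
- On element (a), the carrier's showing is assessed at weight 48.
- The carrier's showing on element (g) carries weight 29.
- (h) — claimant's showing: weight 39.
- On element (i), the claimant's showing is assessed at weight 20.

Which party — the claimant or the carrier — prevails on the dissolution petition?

claimant

— Issue I —
Stage I.1 — burden on claimant; standard: the preponderance of the evidence (weight is at least 49).
    (a): 97 − 48 = 49 ≥ 49 [met]
  Stage I.1 is satisfied; the claimant continues to bear the burden.
Stage I.2 — burden on claimant; standard: a substantially-more-likely showing (weight is at least 74).
    (b): 77 ≥ 74 [met]
    (c): 87 − 11 = 76 ≥ 74 [met]
  Stage I.2 carried; the burden shifts to the carrier.
Stage I.3 — burden on carrier; standard: any credible evidence (weight is at least 15).
    (d): 59 − 42 = 17 ≥ 15 [met]
    (e): 58 − 43 = 15 ≥ 15 [met]
  The carrier carries the last stage.
Every stage carried; the carrier prevails on this issue.
— Issue II —
At Stage II.1 the claimant must meet the balance of probabilities (weight is at least 54): on (f) the weight is 54, ≥ 54, so (f) meets the standard; on (g) the weight is 84 less the opposing 29 gives net 55, ≥ 54, so (g) meets the standard.
  Stage II.1 is satisfied; the onus moves to the carrier.
At Stage II.2 the carrier must meet the balance of probabilities (weight is at least 54): on (h) the weight is 91 less the opposing 39 gives net 52, < 54, so (h) does not meet the standard; on (i) the weight is 77 less the opposing 20 gives net 57, which does reach 54, so (i) meets the standard.
  Stage II.2 not carried; the carrier fails its burden.
The claimant prevails on this issue.
— Issue III —
At Stage III.1 the claimant must meet the balance of probabilities (weight is at least 54): on (j) the weight is 57 less the opposing 2 gives net 55, which does reach 54, so (j) meets the standard.
  Stage III.1 is satisfied; the claimant continues to bear the burden.
At Stage III.2 the claimant must meet a heightened civil standard (weight is at least 80): on (k) the weight is 89 less the opposing 11 gives net 78, < 80, so (k) does not meet the standard.
  Stage III.2 not carried; the claimant fails its burden.
The carrier prevails on this issue.
Per-issue: Issue I → carrier; Issue II → claimant; Issue III → carrier. The claimant must prevail on at least one issue; overall, the claimant prevails.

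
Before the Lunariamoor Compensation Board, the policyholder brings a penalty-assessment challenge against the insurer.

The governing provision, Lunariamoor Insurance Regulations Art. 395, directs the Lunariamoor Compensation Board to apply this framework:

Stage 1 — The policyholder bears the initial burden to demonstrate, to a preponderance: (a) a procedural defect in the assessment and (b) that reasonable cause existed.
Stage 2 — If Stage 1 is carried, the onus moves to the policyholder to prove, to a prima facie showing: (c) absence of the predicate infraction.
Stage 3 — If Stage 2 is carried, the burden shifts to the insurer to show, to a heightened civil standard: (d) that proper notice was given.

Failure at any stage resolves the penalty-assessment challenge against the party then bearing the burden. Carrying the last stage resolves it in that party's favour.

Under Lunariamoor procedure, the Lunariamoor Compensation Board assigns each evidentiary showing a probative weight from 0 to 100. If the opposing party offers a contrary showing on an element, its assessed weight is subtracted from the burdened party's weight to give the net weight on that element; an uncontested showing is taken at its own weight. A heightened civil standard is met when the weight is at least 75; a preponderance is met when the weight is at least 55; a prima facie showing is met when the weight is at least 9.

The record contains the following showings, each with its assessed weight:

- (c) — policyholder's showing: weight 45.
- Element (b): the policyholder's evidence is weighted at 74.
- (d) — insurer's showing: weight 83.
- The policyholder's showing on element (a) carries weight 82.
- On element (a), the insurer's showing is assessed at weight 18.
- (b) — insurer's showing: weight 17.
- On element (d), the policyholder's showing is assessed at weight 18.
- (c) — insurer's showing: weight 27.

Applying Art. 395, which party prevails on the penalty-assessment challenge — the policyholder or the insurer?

Stage 1 — burden on policyholder; standard: a preponderance (weight is at least 55).
    (a): 82 − 18 = 64 ≥ 55 [met]
    (b): 74 − 17 = 57 ≥ 55 [met]
  Stage 1 carried; the burden remains with the policyholder.
Stage 2 — burden on policyholder; standard: a prima facie showing (weight is at least 9).
    (c): 45 − 27 = 18 ≥ 9 [met]
  The policyholder carries Stage 2; the insurer now bears the burden.
Stage 3 — burden on insurer; standard: a heightened civil standard (weight is at least 75).
    (d): 83 − 18 = 65 < 75 [not met]
  Not every element is met, so the insurer fails to carry Stage 3.
The analysis ends at Stage 3; the policyholder prevails.

policyholder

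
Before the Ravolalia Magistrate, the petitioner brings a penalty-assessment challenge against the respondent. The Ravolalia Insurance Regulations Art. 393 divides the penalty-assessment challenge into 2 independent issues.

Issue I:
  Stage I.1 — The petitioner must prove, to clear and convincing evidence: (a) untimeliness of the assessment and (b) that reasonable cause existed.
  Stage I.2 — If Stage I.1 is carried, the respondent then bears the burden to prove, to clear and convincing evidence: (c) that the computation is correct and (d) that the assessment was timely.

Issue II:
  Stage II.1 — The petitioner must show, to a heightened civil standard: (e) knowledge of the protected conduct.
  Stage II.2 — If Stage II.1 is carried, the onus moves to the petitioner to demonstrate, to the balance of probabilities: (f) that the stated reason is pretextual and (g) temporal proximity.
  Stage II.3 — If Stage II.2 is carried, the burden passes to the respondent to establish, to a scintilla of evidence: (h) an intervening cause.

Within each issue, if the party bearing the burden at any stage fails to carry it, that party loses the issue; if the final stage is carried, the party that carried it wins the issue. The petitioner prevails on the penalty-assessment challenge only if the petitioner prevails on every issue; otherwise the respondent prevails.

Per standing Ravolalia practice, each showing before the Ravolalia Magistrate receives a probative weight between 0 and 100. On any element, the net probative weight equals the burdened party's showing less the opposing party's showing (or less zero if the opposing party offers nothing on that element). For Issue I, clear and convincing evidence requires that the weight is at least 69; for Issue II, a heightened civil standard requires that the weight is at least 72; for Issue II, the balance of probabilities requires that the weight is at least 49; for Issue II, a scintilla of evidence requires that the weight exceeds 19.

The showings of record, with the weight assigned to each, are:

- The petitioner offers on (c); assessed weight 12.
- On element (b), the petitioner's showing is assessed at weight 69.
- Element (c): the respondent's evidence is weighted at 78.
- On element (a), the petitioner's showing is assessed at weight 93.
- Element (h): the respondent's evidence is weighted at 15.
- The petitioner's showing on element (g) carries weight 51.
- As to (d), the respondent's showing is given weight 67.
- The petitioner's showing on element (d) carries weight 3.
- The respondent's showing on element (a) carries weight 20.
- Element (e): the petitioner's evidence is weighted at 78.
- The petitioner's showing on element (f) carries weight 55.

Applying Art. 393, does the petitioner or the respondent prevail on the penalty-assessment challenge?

petitioner

— Issue I —
Stage I.1 (petitioner, clear and convincing evidence, weight is at least 69): (a) net 93−20=73 ≥ 69 — meets; (b) 69 ≥ 69 — meets.
  All elements met. The burden passes to the respondent.
Stage I.2 (respondent, clear and convincing evidence, weight is at least 69): (c) net 78−12=66 < 69 — fails; (d) net 67−3=64 < 69 — fails.
  Not every element is met, so the respondent fails to carry Stage I.2.
So the petitioner prevails on this issue.
— Issue II —
Stage II.1 (petitioner, a heightened civil standard, weight is at least 72): (e) 78 ≥ 72 — meets.
  Stage II.1 carried; the burden remains with the petitioner.
Stage II.2 (petitioner, the balance of probabilities, weight is at least 49): (f) 55 ≥ 49 — meets; (g) 51 ≥ 49 — meets.
  Stage II.2 is satisfied; the onus moves to the respondent.
Stage II.3 (respondent, a scintilla of evidence, weight exceeds 19): (h) 15 ≤ 19 — fails.
  Not every element is met, so the respondent fails to carry Stage II.3.
So the petitioner prevails on this issue.
Per-issue: Issue I → petitioner; Issue II → petitioner. The petitioner must prevail on every issue; overall, the petitioner prevails.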